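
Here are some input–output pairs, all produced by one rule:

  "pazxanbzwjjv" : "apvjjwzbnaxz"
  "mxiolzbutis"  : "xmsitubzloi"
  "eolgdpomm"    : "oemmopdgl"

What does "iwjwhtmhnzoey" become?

Each output is the input with this applied: move the first 2 characters to the end (rotate left by 2), then reverse the string.
On "iwjwhtmhnzoey": the first step gives "jwhtmhnzoeyiw", and the second then gives "wiyeoznhmthwj".
(Check on "mxiolzbutis": → "iolzbutismx" → "xmsitubzloi" ✓)

wiyeoznhmthwj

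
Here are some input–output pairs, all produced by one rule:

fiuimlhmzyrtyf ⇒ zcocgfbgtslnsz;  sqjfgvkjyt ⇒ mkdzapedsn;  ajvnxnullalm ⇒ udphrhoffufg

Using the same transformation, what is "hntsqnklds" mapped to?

bhnmkhefxm

The pattern: shift every letter 6 places backward in the alphabet (wrapping around).
So "hntsqnklds" becomes "bhnmkhefxm".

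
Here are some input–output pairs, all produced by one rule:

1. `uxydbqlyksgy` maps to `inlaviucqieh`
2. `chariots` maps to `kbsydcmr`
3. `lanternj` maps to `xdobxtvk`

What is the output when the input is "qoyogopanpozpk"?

The pattern: shift every letter 10 places forward in the alphabet (wrapping around), then move the first 2 characters to the end (rotate left by 2).
Doing the same to "qoyogopanpozpk": "iyqyzkxzyjzuay".

iyqyzkxzyjzuay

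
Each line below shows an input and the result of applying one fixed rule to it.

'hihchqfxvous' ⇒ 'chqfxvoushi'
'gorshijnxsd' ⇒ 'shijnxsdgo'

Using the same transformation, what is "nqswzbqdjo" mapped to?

wzbqdjonq

What's happening: move the first 2 characters to the end (rotate left by 2), then delete the first character.
For "nqswzbqdjo" the result is "wzbqdjonq".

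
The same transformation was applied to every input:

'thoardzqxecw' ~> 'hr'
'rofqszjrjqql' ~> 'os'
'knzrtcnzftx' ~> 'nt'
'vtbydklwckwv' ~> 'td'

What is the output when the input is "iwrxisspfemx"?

wi

Looking at the pairs, the operation is to keep one character in every 3, starting at position 2 (positions 2nd, 5th, 8th, ...), then delete the last 2 characters.
"iwrxisspfemx" → "wipm" → "wi".
(Check on "knzrtcnzftx": → "ntzx" → "nt" ✓)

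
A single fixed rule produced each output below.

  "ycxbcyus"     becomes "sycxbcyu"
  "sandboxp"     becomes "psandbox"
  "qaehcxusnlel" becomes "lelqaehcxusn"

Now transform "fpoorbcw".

wfpoorbc

The transformation: swap the front and back halves of the string, then move the first 3 characters to the end (rotate left by 3).
On "fpoorbcw": the first step gives "rbcwfpoo", and the second then gives "wfpoorbc".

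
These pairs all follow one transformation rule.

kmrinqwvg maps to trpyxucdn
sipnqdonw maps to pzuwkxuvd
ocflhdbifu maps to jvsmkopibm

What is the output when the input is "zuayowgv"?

bgfhdvcn

The pattern: shift every letter 7 places forward in the alphabet (wrapping around), then swap each adjacent pair of characters (1↔2, 3↔4, ...).
Doing the same to "zuayowgv": "bgfhdvcn".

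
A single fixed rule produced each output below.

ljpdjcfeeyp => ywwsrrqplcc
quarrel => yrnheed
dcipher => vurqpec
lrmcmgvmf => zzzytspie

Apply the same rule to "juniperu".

wvrhheca

Rule — shift every letter 13 places forward in the alphabet (wrapping around) — i.e. ROT13, then sort the characters into reverse alphabetical order.
On "juniperu": the first step gives "whavcreh", and the second then gives "wvrhheca".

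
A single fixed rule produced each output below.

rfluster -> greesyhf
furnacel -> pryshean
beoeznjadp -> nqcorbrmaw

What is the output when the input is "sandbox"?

What's happening: move the last 3 characters to the front (rotate right by 3), then shift every letter 13 places forward in the alphabet (wrapping around) — i.e. ROT13.
Doing the same to "sandbox": "obkfnaq".
(Check on "beoeznjadp": → "adpbeoeznj" → "nqcorbrmaw" ✓)

obkfnaq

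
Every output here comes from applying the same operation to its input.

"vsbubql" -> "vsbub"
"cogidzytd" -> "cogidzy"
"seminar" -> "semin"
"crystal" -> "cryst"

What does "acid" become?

ac

In each case the input is transformed by: delete the last 2 characters.
On "acid" that produces "ac".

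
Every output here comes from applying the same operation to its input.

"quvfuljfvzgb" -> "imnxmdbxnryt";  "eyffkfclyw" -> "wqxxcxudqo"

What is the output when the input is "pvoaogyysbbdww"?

hngsgyqqkttvoo

The rule is to shift every letter 8 places backward in the alphabet (wrapping around).
On "pvoaogyysbbdww" that produces "hngsgyqqkttvoo".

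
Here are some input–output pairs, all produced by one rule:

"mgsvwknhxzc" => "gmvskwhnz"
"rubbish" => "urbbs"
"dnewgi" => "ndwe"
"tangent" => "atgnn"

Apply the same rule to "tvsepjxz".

vtesjp

The rule is to swap each adjacent pair of characters (1↔2, 3↔4, ...), then delete the last 2 characters.
On "tvsepjxz" that produces "vtesjp".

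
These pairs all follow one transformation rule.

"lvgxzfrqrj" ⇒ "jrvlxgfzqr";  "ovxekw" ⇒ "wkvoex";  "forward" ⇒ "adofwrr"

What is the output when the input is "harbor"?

Looking at the pairs, the operation is to swap each adjacent pair of characters (1↔2, 3↔4, ...), then move the last 2 characters to the front (rotate right by 2).
On "harbor": the first step gives "ahbrro", and the second then gives "roahbr".

roahbr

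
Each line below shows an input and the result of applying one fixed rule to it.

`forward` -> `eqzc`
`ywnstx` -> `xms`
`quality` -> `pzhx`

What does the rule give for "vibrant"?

uazs

What's happening: keep every other character starting from the first (positions 1st, 3rd, 5th, ...), then shift every letter 1 place backward in the alphabet (wrapping around).
"vibrant" → "vbat" → "uazs".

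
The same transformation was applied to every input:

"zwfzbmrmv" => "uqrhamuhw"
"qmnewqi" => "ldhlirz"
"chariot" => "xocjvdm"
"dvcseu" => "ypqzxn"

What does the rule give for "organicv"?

Looking at the pairs, the operation is to shift every letter 5 places backward in the alphabet (wrapping around), then take characters alternately from the front and the back (1st, last, 2nd, 2nd-last, ...).
Working it through for "organicv": intermediate "jmbvidxq", final "jqmxbdvi".

jqmxbdvi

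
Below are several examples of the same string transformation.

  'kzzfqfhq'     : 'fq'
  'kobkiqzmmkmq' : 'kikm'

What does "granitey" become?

ni

What's happening: swap each adjacent pair of characters (1↔2, 3↔4, ...), then keep one character in every 3, starting at position 3 (positions 3rd, 6th, 9th, ...).
"granitey" → "rgnatiye" → "ni".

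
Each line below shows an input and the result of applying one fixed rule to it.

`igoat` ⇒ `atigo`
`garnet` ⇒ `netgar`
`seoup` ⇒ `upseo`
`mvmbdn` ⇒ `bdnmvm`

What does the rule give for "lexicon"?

The transformation: move the first 3 characters to the end (rotate left by 3).
Applying that to "lexicon" gives "iconlex".

iconlex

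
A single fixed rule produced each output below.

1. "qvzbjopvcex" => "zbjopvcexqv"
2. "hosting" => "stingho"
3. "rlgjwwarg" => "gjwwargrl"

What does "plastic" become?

asticpl

The pattern: move the first 2 characters to the end (rotate left by 2).
Doing the same to "plastic": "asticpl".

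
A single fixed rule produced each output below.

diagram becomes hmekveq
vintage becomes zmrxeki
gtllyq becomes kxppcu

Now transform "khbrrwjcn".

Each output is the input with this applied: shift every letter 4 places forward in the alphabet (wrapping around).
Doing the same to "khbrrwjcn": "olfvvangr".

olfvvangr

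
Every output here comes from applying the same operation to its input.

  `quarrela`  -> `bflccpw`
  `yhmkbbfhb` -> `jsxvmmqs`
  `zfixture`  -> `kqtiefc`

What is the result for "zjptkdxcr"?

kuaevoin

Looking at the pairs, the operation is to delete the last character, then shift every letter 11 places forward in the alphabet (wrapping around).
For "zjptkdxcr", step one produces "zjptkdxc"; step two turns that into "kuaevoin".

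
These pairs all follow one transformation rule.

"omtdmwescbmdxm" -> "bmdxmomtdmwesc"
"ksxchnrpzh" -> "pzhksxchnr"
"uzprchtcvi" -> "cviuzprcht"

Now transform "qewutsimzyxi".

The rule is to swap the front and back halves of the string, then move the first 2 characters to the end (rotate left by 2).
On "qewutsimzyxi" that produces "zyxiqewutsim".

zyxiqewutsim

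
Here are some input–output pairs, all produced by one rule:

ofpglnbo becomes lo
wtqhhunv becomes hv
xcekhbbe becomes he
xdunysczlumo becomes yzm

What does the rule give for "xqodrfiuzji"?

rui

Looking at the pairs, the operation is to keep one character in every 3, starting at position 2 (positions 2nd, 5th, 8th, ...), then delete the first character.
Working it through for "xqodrfiuzji": intermediate "qrui", final "rui".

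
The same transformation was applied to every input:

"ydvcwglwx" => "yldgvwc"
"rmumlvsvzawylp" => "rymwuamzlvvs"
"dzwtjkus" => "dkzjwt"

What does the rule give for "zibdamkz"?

The pattern: delete the last 2 characters, then take characters alternately from the front and the back (1st, last, 2nd, 2nd-last, ...).
Starting from "zibdamkz": after the first operation, "zibdam"; after the second, "zmiabd".
(Check on "dzwtjkus": → "dzwtjk" → "dkzjwt" ✓)

zmiabd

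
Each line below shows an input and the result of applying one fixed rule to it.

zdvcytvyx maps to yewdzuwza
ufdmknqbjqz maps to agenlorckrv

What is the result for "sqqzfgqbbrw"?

Each output is the input with this applied: swap the first and last characters, then shift every letter 1 place forward in the alphabet (wrapping around).
Applying that to "sqqzfgqbbrw" gives "xrraghrccst".
(Check on "ufdmknqbjqz": → "zfdmknqbjqu" → "agenlorckrv" ✓)

xrraghrccst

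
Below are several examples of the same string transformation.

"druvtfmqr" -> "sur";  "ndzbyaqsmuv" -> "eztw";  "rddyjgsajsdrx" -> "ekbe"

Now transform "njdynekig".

koj

The transformation: keep one character in every 3, starting at position 2 (positions 2nd, 5th, 8th, ...), then shift every letter 1 place forward in the alphabet (wrapping around).
"njdynekig" → "jni" → "koj".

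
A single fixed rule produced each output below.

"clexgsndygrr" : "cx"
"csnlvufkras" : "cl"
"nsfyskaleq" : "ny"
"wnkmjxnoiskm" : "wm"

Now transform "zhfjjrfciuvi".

zj

Rule — keep one character in every 3, starting at position 1 (positions 1st, 4th, 7th, ...), then delete the last 2 characters.
"zhfjjrfciuvi" → "zjfu" → "zj".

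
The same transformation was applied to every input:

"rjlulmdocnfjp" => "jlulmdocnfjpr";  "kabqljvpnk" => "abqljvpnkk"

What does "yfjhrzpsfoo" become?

In each case the input is transformed by: move the first character to the end.
"yfjhrzpsfoo" → "fjhrzpsfooy".

fjhrzpsfooy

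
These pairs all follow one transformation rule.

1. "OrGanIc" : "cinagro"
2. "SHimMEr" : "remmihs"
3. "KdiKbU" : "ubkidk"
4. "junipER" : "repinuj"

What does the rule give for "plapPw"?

wppalp

Each output is the input with this applied: reverse the string, then convert every letter to lowercase.
Doing the same to "plapPw": "wppalp".
(Check on "OrGanIc": → "cInaGrO" → "cinagro" ✓)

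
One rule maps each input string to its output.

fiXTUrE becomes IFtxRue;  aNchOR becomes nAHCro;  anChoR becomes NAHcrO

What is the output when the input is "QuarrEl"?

UqRAeRL

In each case the input is transformed by: swap each adjacent pair of characters (1↔2, 3↔4, ...), then flip the case of every letter.
"QuarrEl" → "uQraErl" → "UqRAeRL".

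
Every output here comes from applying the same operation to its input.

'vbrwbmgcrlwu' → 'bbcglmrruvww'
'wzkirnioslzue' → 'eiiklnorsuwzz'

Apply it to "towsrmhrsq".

Looking at the pairs, the operation is to sort the characters into alphabetical order.
"towsrmhrsq" → "hmoqrrsstw".

hmoqrrsstw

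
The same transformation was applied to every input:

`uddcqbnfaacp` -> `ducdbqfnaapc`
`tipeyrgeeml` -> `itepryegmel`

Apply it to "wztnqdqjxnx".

In each case the input is transformed by: swap each adjacent pair of characters (1↔2, 3↔4, ...).
For "wztnqdqjxnx" the result is "zwntdqjqnxx".

zwntdqjqnxx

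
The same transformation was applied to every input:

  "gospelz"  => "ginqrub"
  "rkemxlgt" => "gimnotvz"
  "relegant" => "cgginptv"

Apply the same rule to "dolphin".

Looking at the pairs, the operation is to sort the characters into alphabetical order, then shift every letter 2 places forward in the alphabet (wrapping around).
Working it through for "dolphin": intermediate "dhilnop", final "fjknpqr".

fjknpqr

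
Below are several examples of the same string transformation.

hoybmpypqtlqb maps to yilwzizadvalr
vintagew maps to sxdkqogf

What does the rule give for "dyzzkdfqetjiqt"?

ijjunpaodtsadn

Rule — shift every letter 10 places forward in the alphabet (wrapping around), then move the first character to the end.
For "dyzzkdfqetjiqt", step one produces "nijjunpaodtsad"; step two turns that into "ijjunpaodtsadn".
(Check on "hoybmpypqtlqb": → "ryilwzizadval" → "yilwzizadvalr" ✓)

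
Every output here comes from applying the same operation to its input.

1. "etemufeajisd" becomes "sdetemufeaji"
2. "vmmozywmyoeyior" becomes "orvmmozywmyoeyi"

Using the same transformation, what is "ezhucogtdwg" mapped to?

wgezhucogtd

Looking at the pairs, the operation is to move the last 2 characters to the front (rotate right by 2).
So "ezhucogtdwg" becomes "wgezhucogtd".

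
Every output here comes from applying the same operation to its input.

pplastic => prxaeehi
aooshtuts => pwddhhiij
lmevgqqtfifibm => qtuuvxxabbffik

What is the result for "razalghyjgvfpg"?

ppuvvvwyaegkno

In each case the input is transformed by: sort the characters into alphabetical order, then shift every letter 11 places backward in the alphabet (wrapping around).
Applying both steps to "razalghyjgvfpg": "aafggghjlprvyz", then "ppuvvvwyaegkno".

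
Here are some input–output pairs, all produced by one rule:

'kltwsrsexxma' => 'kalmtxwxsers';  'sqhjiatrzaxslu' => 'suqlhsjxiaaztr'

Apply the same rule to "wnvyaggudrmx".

Each output is the input with this applied: take characters alternately from the front and the back (1st, last, 2nd, 2nd-last, ...).
So "wnvyaggudrmx" becomes "wxnmvrydaugg".

wxnmvrydaugg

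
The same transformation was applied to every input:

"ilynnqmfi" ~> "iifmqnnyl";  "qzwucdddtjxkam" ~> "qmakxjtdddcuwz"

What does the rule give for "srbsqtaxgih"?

shigxatqsbr

The pattern: move the first character to the end, then reverse the string.
On "srbsqtaxgih" that produces "shigxatqsbr".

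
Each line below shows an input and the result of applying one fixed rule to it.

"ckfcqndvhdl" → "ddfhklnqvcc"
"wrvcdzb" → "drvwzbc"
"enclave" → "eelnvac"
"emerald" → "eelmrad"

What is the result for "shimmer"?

The transformation: sort the characters into alphabetical order, then move the first 2 characters to the end (rotate left by 2).
Applying both steps to "shimmer": "ehimmrs", then "immrseh".

immrseh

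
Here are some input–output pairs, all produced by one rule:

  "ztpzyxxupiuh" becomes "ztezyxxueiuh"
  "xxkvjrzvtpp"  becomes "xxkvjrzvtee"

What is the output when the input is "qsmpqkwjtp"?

qsmeqkwjte

Looking at the pairs, the operation is to replace every "p" with "e".
On "qsmpqkwjtp" that produces "qsmeqkwjte".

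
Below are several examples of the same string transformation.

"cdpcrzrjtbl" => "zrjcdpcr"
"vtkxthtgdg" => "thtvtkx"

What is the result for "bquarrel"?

uarbq

Looking at the pairs, the operation is to delete the last 3 characters, then move the last 3 characters to the front (rotate right by 3).
"bquarrel" → "uarbq".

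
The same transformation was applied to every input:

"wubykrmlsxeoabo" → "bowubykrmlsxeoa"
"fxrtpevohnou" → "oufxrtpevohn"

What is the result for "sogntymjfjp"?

In each case the input is transformed by: move the last 2 characters to the front (rotate right by 2).
On "sogntymjfjp" that produces "jpsogntymjf".

jpsogntymjf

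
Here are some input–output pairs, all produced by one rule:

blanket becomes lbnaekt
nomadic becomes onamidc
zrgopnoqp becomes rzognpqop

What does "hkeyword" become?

The transformation: swap each adjacent pair of characters (1↔2, 3↔4, ...).
"hkeyword" → "khyeowdr".

khyeowdr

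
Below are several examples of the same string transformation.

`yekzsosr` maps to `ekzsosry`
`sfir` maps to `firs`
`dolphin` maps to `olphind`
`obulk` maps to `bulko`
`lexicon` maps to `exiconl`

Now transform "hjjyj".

jjyjh

Rule — move the first character to the end.
Doing the same to "hjjyj": "jjyjh".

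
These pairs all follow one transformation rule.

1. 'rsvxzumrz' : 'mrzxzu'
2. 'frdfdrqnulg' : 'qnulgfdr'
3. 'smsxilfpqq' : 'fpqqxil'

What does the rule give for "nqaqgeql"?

Rule — delete the first 3 characters, then move the first 3 characters to the end (rotate left by 3).
Starting from "nqaqgeql": after the first operation, "qgeql"; after the second, "qlqge".

qlqge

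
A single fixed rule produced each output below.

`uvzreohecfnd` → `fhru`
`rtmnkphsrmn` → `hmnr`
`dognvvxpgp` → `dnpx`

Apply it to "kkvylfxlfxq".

Rule — keep one character in every 3, starting at position 1 (positions 1st, 4th, 7th, ...), then sort the characters into alphabetical order.
Working it through for "kkvylfxlfxq": intermediate "kyxx", final "kxxy".

kxxy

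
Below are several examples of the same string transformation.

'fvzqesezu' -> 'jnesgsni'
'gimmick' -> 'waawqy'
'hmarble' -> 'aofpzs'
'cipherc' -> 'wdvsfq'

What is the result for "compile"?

cadwzs

Looking at the pairs, the operation is to delete the first character, then shift every letter 12 places backward in the alphabet (wrapping around).
Doing the same to "compile": "cadwzs".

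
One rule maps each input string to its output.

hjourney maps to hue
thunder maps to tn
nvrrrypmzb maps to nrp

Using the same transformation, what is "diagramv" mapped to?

dgm

What's happening: move the last character to the front, then keep one character in every 3, starting at position 2 (positions 2nd, 5th, 8th, ...).
On "diagramv": the first step gives "vdiagram", and the second then gives "dgm".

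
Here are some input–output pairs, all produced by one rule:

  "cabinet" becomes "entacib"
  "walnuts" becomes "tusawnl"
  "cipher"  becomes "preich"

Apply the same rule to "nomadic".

idconam

Rule — swap each adjacent pair of characters (1↔2, 3↔4, ...), then move the last 3 characters to the front (rotate right by 3).
Applying both steps to "nomadic": "onamidc", then "idconam".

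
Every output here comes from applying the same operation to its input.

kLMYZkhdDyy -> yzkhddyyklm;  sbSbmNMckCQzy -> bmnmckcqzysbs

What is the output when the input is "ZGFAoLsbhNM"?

The pattern: move the first 3 characters to the end (rotate left by 3), then convert every letter to lowercase.
"ZGFAoLsbhNM" → "aolsbhnmzgf".

aolsbhnmzgf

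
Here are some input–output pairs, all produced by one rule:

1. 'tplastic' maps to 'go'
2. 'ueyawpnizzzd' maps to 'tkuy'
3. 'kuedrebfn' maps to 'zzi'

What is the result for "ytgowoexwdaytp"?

bjrt

Looking at the pairs, the operation is to shift every letter 5 places backward in the alphabet (wrapping around), then keep one character in every 3, starting at position 3 (positions 3rd, 6th, 9th, ...).
So "ytgowoexwdaytp" becomes "bjrt".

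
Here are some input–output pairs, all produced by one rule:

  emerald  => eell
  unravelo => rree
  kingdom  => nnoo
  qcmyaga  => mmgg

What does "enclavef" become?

The rule is to keep one character in every 3, starting at position 3 (positions 3rd, 6th, 9th, ...), then double every character.
For "enclavef", step one produces "cv"; step two turns that into "ccvv".
(Check on "qcmyaga": → "mg" → "mmgg" ✓)

ccvv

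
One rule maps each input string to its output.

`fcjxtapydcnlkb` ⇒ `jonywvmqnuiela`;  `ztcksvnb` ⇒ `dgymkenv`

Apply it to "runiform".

qzcxcfyt

The transformation: swap the front and back halves of the string, then shift every letter 11 places forward in the alphabet (wrapping around).
"runiform" → "qzcxcfyt".
(Check on "ztcksvnb": → "svnbztck" → "dgymkenv" ✓)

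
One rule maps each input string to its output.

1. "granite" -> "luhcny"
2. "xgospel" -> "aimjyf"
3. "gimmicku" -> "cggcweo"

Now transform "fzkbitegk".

The transformation: shift every letter 6 places backward in the alphabet (wrapping around), then delete the first character.
On "fzkbitegk": the first step gives "ztevcnyae", and the second then gives "tevcnyae".

tevcnyae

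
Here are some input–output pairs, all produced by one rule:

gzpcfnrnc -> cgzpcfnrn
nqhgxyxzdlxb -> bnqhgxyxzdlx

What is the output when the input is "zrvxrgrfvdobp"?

Rule — move the last character to the front.
"zrvxrgrfvdobp" → "pzrvxrgrfvdob".

pzrvxrgrfvdob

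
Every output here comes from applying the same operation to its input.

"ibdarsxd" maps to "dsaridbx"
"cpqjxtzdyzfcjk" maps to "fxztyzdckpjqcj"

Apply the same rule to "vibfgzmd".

In each case the input is transformed by: take characters alternately from the front and the back (1st, last, 2nd, 2nd-last, ...), then swap the front and back halves of the string.
Starting from "vibfgzmd": after the first operation, "vdimbzfg"; after the second, "bzfgvdim".

bzfgvdim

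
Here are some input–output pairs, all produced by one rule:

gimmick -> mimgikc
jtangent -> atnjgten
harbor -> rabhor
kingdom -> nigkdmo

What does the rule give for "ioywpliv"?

yowipvli

In each case the input is transformed by: move the first 2 characters to the end (rotate left by 2), then take characters alternately from the front and the back (1st, last, 2nd, 2nd-last, ...).
For "ioywpliv", step one produces "ywplivio"; step two turns that into "yowipvli".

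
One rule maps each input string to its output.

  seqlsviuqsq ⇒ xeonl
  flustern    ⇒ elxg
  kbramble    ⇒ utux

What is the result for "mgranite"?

ztbx

What's happening: shift every letter 7 places backward in the alphabet (wrapping around), then keep every other character starting from the second (positions 2nd, 4th, 6th, ...).
Applying both steps to "mgranite": "fzktgbmx", then "ztbx".
(Check on "kbramble": → "duktfuex" → "utux" ✓)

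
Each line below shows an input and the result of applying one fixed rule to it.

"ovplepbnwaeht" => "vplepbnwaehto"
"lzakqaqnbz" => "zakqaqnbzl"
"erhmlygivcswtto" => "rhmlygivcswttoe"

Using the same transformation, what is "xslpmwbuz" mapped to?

slpmwbuzx

Rule — move the first character to the end.
For "xslpmwbuz" the result is "slpmwbuzx".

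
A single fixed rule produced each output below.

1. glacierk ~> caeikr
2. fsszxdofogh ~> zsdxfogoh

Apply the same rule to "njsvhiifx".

vsihfix

In each case the input is transformed by: swap each adjacent pair of characters (1↔2, 3↔4, ...), then delete the first 2 characters.
For "njsvhiifx", step one produces "jnvsihfix"; step two turns that into "vsihfix".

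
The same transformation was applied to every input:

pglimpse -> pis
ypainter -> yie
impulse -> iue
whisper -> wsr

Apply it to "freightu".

Looking at the pairs, the operation is to keep one character in every 3, starting at position 1 (positions 1st, 4th, 7th, ...).
"freightu" → "fit".

fit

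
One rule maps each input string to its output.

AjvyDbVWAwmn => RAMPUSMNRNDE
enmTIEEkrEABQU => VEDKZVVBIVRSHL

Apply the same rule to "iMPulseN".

ZDGLCJVE

The pattern: shift every letter 9 places backward in the alphabet (wrapping around), then convert every letter to uppercase.
"iMPulseN" → "ZDGLCJVE".
(Check on "AjvyDbVWAwmn": → "RampUsMNRnde" → "RAMPUSMNRNDE" ✓)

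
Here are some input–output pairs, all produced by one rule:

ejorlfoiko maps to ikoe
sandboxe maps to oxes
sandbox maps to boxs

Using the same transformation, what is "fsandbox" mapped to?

In each case the input is transformed by: move the first character to the end, then keep only the last 4 characters.
For "fsandbox" the result is "boxf".

boxf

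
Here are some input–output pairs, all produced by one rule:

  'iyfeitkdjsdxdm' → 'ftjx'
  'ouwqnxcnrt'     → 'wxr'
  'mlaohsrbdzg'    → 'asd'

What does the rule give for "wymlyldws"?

The pattern: keep one character in every 3, starting at position 3 (positions 3rd, 6th, 9th, ...).
On "wymlyldws" that produces "mls".

mls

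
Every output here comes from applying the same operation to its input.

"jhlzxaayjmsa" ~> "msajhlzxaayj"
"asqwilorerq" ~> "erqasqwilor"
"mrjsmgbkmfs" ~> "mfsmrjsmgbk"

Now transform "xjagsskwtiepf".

Rule — move the last 3 characters to the front (rotate right by 3).
For "xjagsskwtiepf" the result is "epfxjagsskwti".

epfxjagsskwti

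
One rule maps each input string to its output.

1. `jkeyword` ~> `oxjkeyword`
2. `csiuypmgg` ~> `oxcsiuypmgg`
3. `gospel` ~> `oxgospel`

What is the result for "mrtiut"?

oxmrtiut

Each output is the input with this applied: prepend "ox".
On "mrtiut" that produces "oxmrtiut".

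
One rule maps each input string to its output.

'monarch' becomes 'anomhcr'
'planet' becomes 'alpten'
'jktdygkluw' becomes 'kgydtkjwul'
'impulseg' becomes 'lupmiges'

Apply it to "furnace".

Rule — move the last 3 characters to the front (rotate right by 3), then reverse the string.
Working it through for "furnace": intermediate "acefurn", final "nrufeca".

nrufeca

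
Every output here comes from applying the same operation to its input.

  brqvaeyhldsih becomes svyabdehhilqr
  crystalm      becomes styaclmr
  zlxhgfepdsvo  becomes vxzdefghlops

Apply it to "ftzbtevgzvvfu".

Each output is the input with this applied: sort the characters into alphabetical order, then move the last 3 characters to the front (rotate right by 3).
For "ftzbtevgzvvfu", step one produces "beffgttuvvvzz"; step two turns that into "vzzbeffgttuvv".
(Check on "crystalm": → "aclmrsty" → "styaclmr" ✓)

vzzbeffgttuvv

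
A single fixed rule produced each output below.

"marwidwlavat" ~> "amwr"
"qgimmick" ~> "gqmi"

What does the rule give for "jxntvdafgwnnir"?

The pattern: swap each adjacent pair of characters (1↔2, 3↔4, ...), then keep only the first 4 characters.
On "jxntvdafgwnnir" that produces "xjtn".

xjtn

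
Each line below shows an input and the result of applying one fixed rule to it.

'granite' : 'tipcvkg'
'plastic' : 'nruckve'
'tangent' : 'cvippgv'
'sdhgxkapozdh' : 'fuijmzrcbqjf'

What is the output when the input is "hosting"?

The rule is to shift every letter 2 places forward in the alphabet (wrapping around), then swap each adjacent pair of characters (1↔2, 3↔4, ...).
Doing the same to "hosting": "qjvupki".
(Check on "plastic": → "rncuvke" → "nruckve" ✓)

qjvupki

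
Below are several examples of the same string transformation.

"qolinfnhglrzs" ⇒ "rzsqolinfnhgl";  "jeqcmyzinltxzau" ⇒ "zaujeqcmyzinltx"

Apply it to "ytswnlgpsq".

The transformation: move the last 3 characters to the front (rotate right by 3).
On "ytswnlgpsq" that produces "psqytswnlg".

psqytswnlg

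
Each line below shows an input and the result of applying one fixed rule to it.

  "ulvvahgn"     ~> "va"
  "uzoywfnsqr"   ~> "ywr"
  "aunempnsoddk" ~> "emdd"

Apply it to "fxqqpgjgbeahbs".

In each case the input is transformed by: swap each adjacent pair of characters (1↔2, 3↔4, ...), then keep one character in every 3, starting at position 3 (positions 3rd, 6th, 9th, ...).
Starting from "fxqqpgjgbeahbs": after the first operation, "xfqqgpgjebhasb"; after the second, "qpea".
(Check on "uzoywfnsqr": → "zuyofwsnrq" → "ywr" ✓)

qpea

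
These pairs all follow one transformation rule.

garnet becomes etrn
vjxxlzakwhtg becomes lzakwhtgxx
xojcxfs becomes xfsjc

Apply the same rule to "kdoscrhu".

crhuos

The pattern: delete the first 2 characters, then move the first 2 characters to the end (rotate left by 2).
"kdoscrhu" → "crhuos".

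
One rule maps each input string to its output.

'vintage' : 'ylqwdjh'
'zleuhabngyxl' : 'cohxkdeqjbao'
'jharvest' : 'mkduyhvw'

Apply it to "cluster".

In each case the input is transformed by: shift every letter 3 places forward in the alphabet (wrapping around).
For "cluster" the result is "foxvwhu".

foxvwhu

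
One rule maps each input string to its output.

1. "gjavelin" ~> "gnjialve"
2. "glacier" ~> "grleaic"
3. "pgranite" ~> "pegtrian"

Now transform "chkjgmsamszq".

The pattern: take characters alternately from the front and the back (1st, last, 2nd, 2nd-last, ...).
"chkjgmsamszq" → "cqhzksjmgams".

cqhzksjmgams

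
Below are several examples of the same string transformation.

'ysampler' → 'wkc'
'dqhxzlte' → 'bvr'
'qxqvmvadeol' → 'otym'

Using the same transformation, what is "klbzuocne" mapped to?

Looking at the pairs, the operation is to shift every letter 2 places backward in the alphabet (wrapping around), then keep one character in every 3, starting at position 1 (positions 1st, 4th, 7th, ...).
"klbzuocne" → "ijzxsmalc" → "ixa".
(Check on "dqhxzlte": → "bofvxjrc" → "bvr" ✓)

ixa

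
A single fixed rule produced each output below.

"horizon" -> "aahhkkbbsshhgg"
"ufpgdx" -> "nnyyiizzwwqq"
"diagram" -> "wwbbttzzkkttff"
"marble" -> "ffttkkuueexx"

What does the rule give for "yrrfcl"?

rrkkkkyyvvee

Each output is the input with this applied: shift every letter 7 places backward in the alphabet (wrapping around), then double every character.
Doing the same to "yrrfcl": "rrkkkkyyvvee".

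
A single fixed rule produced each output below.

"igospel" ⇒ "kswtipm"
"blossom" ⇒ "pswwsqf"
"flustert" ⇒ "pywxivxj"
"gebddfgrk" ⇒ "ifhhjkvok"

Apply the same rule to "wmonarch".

Looking at the pairs, the operation is to shift every letter 4 places forward in the alphabet (wrapping around), then move the first character to the end.
So "wmonarch" becomes "qsrevgla".

qsrevgla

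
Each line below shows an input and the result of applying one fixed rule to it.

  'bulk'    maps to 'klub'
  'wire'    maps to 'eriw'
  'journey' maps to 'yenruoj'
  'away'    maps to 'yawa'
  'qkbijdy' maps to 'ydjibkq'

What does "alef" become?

fela

Looking at the pairs, the operation is to reverse the string.
"alef" → "fela".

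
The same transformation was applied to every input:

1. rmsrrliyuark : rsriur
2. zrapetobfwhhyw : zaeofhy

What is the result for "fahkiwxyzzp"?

The rule is to keep every other character starting from the first (positions 1st, 3rd, 5th, ...).
So "fahkiwxyzzp" becomes "fhixzp".

fhixzp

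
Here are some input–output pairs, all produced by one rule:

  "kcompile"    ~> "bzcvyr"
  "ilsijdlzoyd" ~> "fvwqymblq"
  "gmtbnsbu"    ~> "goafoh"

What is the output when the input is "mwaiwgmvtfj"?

Rule — delete the first 2 characters, then shift every letter 13 places forward in the alphabet (wrapping around) — i.e. ROT13.
On "mwaiwgmvtfj": the first step gives "aiwgmvtfj", and the second then gives "nvjtzigsw".

nvjtzigsw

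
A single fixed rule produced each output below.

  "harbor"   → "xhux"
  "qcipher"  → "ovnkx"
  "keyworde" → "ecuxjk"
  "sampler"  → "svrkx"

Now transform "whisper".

oyvkx

Rule — delete the first 2 characters, then shift every letter 6 places forward in the alphabet (wrapping around).
"whisper" → "isper" → "oyvkx".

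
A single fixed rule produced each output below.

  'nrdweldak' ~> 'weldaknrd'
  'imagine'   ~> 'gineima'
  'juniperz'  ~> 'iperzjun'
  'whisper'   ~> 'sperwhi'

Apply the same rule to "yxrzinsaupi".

zinsaupiyxr

In each case the input is transformed by: move the first 3 characters to the end (rotate left by 3).
For "yxrzinsaupi" the result is "zinsaupiyxr".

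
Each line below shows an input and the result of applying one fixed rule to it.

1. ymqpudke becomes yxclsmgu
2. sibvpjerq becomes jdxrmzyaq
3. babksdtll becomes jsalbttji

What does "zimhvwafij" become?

updeinqrhq

Each output is the input with this applied: move the first 2 characters to the end (rotate left by 2), then shift every letter 8 places forward in the alphabet (wrapping around).
Applying that to "zimhvwafij" gives "updeinqrhq".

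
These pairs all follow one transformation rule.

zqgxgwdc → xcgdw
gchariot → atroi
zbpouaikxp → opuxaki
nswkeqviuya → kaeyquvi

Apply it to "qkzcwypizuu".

cuwuyzpi

Looking at the pairs, the operation is to delete the first 3 characters, then take characters alternately from the front and the back (1st, last, 2nd, 2nd-last, ...).
For "qkzcwypizuu", step one produces "cwypizuu"; step two turns that into "cuwuyzpi".
(Check on "zbpouaikxp": → "ouaikxp" → "opuxaki" ✓)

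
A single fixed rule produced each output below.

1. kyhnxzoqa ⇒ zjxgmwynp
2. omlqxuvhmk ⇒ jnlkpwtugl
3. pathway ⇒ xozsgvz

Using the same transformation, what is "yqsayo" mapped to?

Each output is the input with this applied: move the last character to the front, then shift every letter 1 place backward in the alphabet (wrapping around).
For "yqsayo", step one produces "oyqsay"; step two turns that into "nxprzx".

nxprzx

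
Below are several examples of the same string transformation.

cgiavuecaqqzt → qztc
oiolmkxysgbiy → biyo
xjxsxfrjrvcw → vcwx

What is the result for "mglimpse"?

psem

The transformation: move the last 3 characters to the front (rotate right by 3), then keep only the first 4 characters.
So "mglimpse" becomes "psem".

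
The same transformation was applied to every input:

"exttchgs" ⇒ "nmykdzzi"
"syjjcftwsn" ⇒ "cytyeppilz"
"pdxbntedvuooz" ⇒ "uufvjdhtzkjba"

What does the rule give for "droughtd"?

The rule is to move the last 3 characters to the front (rotate right by 3), then shift every letter 6 places forward in the alphabet (wrapping around).
So "droughtd" becomes "nzjjxuam".

nzjjxuam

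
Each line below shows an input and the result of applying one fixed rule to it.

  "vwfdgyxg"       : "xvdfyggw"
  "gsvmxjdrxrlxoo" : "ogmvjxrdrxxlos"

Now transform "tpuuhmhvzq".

ztuumhvhqp

The pattern: swap each adjacent pair of characters (1↔2, 3↔4, ...), then swap the first and last characters.
Applying both steps to "tpuuhmhvzq": "ptuumhvhqz", then "ztuumhvhqp".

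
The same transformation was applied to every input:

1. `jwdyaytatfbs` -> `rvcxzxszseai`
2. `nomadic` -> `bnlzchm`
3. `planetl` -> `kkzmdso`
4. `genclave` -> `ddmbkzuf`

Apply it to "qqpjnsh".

gpoimrp

What's happening: swap the first and last characters, then shift every letter 1 place backward in the alphabet (wrapping around).
Working it through for "qqpjnsh": intermediate "hqpjnsq", final "gpoimrp".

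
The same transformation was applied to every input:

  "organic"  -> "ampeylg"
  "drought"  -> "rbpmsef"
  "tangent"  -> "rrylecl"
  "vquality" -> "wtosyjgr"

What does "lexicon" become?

ljcvgam

In each case the input is transformed by: move the last character to the front, then shift every letter 2 places backward in the alphabet (wrapping around).
For "lexicon", step one produces "nlexico"; step two turns that into "ljcvgam".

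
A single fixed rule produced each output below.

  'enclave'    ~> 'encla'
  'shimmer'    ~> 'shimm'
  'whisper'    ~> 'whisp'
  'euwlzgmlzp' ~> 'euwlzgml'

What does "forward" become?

forwa

The rule is to delete the last 2 characters.
"forward" → "forwa".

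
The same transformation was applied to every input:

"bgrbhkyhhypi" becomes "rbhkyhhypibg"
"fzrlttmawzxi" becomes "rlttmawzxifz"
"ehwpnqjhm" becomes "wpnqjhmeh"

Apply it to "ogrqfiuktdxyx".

What's happening: move the first 2 characters to the end (rotate left by 2).
On "ogrqfiuktdxyx" that produces "rqfiuktdxyxog".

rqfiuktdxyxog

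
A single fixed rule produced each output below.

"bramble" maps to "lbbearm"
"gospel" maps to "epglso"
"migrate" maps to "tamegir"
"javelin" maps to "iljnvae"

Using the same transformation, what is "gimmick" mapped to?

What's happening: move the last 3 characters to the front (rotate right by 3), then swap each adjacent pair of characters (1↔2, 3↔4, ...).
Starting from "gimmick": after the first operation, "ickgimm"; after the second, "cigkmim".
(Check on "bramble": → "blebram" → "lbbearm" ✓)

cigkmim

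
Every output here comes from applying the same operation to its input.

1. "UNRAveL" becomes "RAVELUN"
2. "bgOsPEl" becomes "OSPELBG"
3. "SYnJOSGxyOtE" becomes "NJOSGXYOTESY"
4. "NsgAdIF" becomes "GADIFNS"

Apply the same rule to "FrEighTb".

EIGHTBFR

What's happening: move the first 2 characters to the end (rotate left by 2), then convert every letter to uppercase.
"FrEighTb" → "EighTbFr" → "EIGHTBFR".
(Check on "NsgAdIF": → "gAdIFNs" → "GADIFNS" ✓)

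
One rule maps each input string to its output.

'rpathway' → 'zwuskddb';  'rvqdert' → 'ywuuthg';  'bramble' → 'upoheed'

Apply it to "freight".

wulkjih

The transformation: shift every letter 3 places forward in the alphabet (wrapping around), then sort the characters into reverse alphabetical order.
Starting from "freight": after the first operation, "iuhljkw"; after the second, "wulkjih".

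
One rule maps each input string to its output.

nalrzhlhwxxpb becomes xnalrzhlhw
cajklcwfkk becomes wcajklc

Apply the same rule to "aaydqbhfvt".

haaydqb

The transformation: delete the last 3 characters, then move the last character to the front.
Doing the same to "aaydqbhfvt": "haaydqb".
(Check on "cajklcwfkk": → "cajklcw" → "wcajklc" ✓)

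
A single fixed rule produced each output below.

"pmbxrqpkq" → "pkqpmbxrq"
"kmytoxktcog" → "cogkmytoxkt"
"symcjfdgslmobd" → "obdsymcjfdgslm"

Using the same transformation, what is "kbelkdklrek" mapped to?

rekkbelkdkl

In each case the input is transformed by: move the last 3 characters to the front (rotate right by 3).
Applying that to "kbelkdklrek" gives "rekkbelkdkl".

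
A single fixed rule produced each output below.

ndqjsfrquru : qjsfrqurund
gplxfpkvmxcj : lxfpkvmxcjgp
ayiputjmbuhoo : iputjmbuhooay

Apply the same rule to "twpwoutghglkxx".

In each case the input is transformed by: move the first 2 characters to the end (rotate left by 2).
So "twpwoutghglkxx" becomes "pwoutghglkxxtw".

pwoutghglkxxtw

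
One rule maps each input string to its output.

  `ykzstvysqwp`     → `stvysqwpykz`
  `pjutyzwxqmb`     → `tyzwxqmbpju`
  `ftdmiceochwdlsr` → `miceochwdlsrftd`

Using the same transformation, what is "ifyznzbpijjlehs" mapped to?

Each output is the input with this applied: move the first 3 characters to the end (rotate left by 3).
"ifyznzbpijjlehs" → "znzbpijjlehsify".

znzbpijjlehsify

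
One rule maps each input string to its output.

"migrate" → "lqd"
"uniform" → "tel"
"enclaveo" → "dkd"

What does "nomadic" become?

The pattern: keep one character in every 3, starting at position 1 (positions 1st, 4th, 7th, ...), then shift every letter 1 place backward in the alphabet (wrapping around).
On "nomadic": the first step gives "nac", and the second then gives "mzb".

mzb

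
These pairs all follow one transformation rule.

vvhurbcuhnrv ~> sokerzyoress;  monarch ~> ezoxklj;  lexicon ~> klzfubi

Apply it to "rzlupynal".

The transformation: shift every letter 3 places backward in the alphabet (wrapping around), then reverse the string.
Applying both steps to "rzlupynal": "owirmvkxi", then "ixkvmriwo".

ixkvmriwo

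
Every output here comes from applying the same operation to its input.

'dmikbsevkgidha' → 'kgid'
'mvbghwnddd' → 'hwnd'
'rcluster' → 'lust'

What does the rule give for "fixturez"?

The transformation: move the last 2 characters to the front (rotate right by 2), then keep only the last 4 characters.
On "fixturez": the first step gives "ezfixtur", and the second then gives "xtur".

xtur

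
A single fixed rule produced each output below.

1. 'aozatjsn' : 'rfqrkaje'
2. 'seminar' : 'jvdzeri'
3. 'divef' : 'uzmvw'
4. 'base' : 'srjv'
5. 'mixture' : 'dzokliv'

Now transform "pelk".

gvcb

Rule — shift every letter 9 places backward in the alphabet (wrapping around).
"pelk" → "gvcb".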